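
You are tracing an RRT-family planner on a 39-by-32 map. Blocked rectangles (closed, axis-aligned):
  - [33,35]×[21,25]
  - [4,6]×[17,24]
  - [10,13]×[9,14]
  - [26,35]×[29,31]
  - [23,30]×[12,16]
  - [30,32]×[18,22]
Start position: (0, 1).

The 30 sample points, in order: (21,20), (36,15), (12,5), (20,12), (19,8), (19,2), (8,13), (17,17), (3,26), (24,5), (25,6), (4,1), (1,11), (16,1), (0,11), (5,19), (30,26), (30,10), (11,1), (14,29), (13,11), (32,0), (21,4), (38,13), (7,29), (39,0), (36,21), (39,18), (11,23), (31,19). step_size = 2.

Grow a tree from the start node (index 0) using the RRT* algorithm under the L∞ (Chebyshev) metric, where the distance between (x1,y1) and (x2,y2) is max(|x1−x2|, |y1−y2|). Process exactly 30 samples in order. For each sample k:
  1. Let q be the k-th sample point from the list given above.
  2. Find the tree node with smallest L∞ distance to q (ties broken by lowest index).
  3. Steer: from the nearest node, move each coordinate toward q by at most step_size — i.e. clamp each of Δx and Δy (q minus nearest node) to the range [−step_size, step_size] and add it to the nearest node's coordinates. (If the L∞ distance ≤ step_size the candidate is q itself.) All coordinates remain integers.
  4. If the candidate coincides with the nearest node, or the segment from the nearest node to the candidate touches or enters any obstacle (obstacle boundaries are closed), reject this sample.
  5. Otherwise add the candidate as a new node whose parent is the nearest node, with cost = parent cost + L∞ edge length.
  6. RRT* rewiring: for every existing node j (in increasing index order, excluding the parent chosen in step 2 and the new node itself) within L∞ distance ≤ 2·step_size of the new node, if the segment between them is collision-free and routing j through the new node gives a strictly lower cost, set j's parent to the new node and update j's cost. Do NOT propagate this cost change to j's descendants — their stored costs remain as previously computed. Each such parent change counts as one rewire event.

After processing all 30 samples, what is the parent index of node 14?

1. q=(21,20) nearest=0 d=21 new=(2,3) → add node 1 parent=0 cost=2
2. q=(36,15) nearest=1 d=34 new=(4,5) → add node 2 parent=1 cost=4
3. q=(12,5) nearest=2 d=8 new=(6,5) → add node 3 parent=2 cost=6
4. q=(20,12) nearest=3 d=14 new=(8,7) → add node 4 parent=3 cost=8
5. q=(19,8) nearest=4 d=11 new=(10,8) → add node 5 parent=4 cost=10
6. q=(19,2) nearest=5 d=9 new=(12,6) → add node 6 parent=5 cost=12
7. q=(8,13) nearest=5 d=5 new=(8,10) → add node 7 parent=5 cost=12
8. q=(17,17) nearest=5 d=9 new=(12,10) → blocked by [10,13]×[9,14], reject
9. q=(3,26) nearest=7 d=16 new=(6,12) → add node 8 parent=7 cost=14
10. q=(24,5) nearest=6 d=12 new=(14,5) → add node 9 parent=6 cost=14
11. q=(25,6) nearest=9 d=11 new=(16,6) → add node 10 parent=9 cost=16
12. q=(4,1) nearest=1 d=2 new=(4,1) → add node 11 parent=1 cost=4
13. q=(1,11) nearest=8 d=5 new=(4,11) → add node 12 parent=8 cost=16
14. q=(16,1) nearest=9 d=4 new=(16,3) → add node 13 parent=9 cost=16
15. q=(0,11) nearest=12 d=4 new=(2,11) → add node 14 parent=12 cost=18
16. q=(5,19) nearest=8 d=7 new=(5,14) → add node 15 parent=8 cost=16
17. q=(30,26) nearest=5 d=20 new=(12,10) → blocked by [10,13]×[9,14], reject
18. q=(30,10) nearest=10 d=14 new=(18,8) → add node 16 parent=10 cost=18
19. q=(11,1) nearest=9 d=4 new=(12,3) → add node 17 parent=9 cost=16
20. q=(14,29) nearest=15 d=15 new=(7,16) → add node 18 parent=15 cost=18
21. q=(13,11) nearest=5 d=3 new=(12,10) → blocked by [10,13]×[9,14], reject
22. q=(32,0) nearest=16 d=14 new=(20,6) → add node 19 parent=16 cost=20
23. q=(21,4) nearest=19 d=2 new=(21,4) → add node 20 parent=19 cost=22
24. q=(38,13) nearest=20 d=17 new=(23,6) → add node 21 parent=20 cost=24
25. q=(7,29) nearest=18 d=13 new=(7,18) → add node 22 parent=18 cost=20
26. q=(39,0) nearest=21 d=16 new=(25,4) → add node 23 parent=21 cost=26
27. q=(36,21) nearest=21 d=15 new=(25,8) → add node 24 parent=21 cost=26
28. q=(39,18) nearest=23 d=14 new=(27,6) → add node 25 parent=23 cost=28
29. q=(11,23) nearest=22 d=5 new=(9,20) → add node 26 parent=22 cost=22
30. q=(31,19) nearest=24 d=11 new=(27,10) → add node 27 parent=24 cost=28

Parent of node 14: 12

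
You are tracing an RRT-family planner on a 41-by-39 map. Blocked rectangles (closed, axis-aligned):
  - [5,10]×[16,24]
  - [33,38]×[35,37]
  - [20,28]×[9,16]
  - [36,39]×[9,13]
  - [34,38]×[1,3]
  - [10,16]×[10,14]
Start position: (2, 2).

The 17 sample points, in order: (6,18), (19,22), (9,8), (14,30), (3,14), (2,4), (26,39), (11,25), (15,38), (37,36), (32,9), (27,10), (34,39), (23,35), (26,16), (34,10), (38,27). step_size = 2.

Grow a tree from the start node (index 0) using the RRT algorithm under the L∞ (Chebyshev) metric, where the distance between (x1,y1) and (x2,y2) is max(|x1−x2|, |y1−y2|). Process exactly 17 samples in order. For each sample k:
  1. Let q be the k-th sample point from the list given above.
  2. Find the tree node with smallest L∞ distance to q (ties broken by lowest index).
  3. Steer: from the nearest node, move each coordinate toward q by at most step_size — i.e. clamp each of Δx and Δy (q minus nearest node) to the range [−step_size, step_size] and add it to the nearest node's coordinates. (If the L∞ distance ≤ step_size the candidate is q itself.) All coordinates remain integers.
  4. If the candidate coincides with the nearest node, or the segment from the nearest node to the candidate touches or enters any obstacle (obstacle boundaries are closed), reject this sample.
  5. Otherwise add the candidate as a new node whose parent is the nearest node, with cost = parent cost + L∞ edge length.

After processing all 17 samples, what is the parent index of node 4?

Parent of node 4: 3

1. q=(6,18) nearest=0 d=16 new=(4,4) → add node 1 parent=0 cost=2
2. q=(19,22) nearest=1 d=18 new=(6,6) → add node 2 parent=1 cost=4
3. q=(9,8) nearest=2 d=3 new=(8,8) → add node 3 parent=2 cost=6
4. q=(14,30) nearest=3 d=22 new=(10,10) → blocked by [10,16]×[10,14], reject
5. q=(3,14) nearest=3 d=6 new=(6,10) → add node 4 parent=3 cost=8
6. q=(2,4) nearest=0 d=2 new=(2,4) → add node 5 parent=0 cost=2
7. q=(26,39) nearest=4 d=29 new=(8,12) → add node 6 parent=4 cost=10
8. q=(11,25) nearest=6 d=13 new=(10,14) → blocked by [10,16]×[10,14], reject
9. q=(15,38) nearest=6 d=26 new=(10,14) → blocked by [10,16]×[10,14], reject
10. q=(37,36) nearest=3 d=29 new=(10,10) → blocked by [10,16]×[10,14], reject
11. q=(32,9) nearest=3 d=24 new=(10,9) → add node 7 parent=3 cost=8
12. q=(27,10) nearest=7 d=17 new=(12,10) → blocked by [10,16]×[10,14], reject
13. q=(34,39) nearest=6 d=27 new=(10,14) → blocked by [10,16]×[10,14], reject
14. q=(23,35) nearest=6 d=23 new=(10,14) → blocked by [10,16]×[10,14], reject
15. q=(26,16) nearest=7 d=16 new=(12,11) → blocked by [10,16]×[10,14], reject
16. q=(34,10) nearest=7 d=24 new=(12,10) → blocked by [10,16]×[10,14], reject
17. q=(38,27) nearest=7 d=28 new=(12,11) → blocked by [10,16]×[10,14], reject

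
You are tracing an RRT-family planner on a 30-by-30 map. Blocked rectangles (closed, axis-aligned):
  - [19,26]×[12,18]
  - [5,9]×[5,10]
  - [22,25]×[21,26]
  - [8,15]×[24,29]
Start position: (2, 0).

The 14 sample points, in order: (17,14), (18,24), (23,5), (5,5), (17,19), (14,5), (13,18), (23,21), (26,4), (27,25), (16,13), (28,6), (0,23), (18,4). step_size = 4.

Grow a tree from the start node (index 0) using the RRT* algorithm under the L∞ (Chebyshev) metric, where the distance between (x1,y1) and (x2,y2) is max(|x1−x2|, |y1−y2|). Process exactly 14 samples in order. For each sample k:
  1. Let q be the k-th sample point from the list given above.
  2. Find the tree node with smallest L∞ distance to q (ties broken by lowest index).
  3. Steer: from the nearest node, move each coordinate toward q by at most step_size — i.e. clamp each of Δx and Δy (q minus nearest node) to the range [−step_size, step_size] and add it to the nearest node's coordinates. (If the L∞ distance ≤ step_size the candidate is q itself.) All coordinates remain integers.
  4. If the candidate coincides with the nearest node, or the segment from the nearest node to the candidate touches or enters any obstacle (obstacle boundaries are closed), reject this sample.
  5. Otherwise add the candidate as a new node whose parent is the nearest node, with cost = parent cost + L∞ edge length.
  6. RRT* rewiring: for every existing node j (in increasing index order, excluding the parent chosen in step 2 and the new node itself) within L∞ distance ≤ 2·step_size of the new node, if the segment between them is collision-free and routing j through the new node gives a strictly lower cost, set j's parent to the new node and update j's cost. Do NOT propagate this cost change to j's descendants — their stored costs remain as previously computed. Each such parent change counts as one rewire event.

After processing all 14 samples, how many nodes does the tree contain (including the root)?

1. q=(17,14) nearest=0 d=15 new=(6,4) → add node 1 parent=0 cost=4
2. q=(18,24) nearest=1 d=20 new=(10,8) → blocked by [5,9]×[5,10], reject
3. q=(23,5) nearest=1 d=17 new=(10,5) → add node 2 parent=1 cost=8
4. q=(5,5) nearest=1 d=1 new=(5,5) → blocked by [5,9]×[5,10], reject
5. q=(17,19) nearest=2 d=14 new=(14,9) → add node 3 parent=2 cost=12
6. q=(14,5) nearest=2 d=4 new=(14,5) → add node 4 parent=2 cost=12
7. q=(13,18) nearest=3 d=9 new=(13,13) → add node 5 parent=3 cost=16
8. q=(23,21) nearest=5 d=10 new=(17,17) → add node 6 parent=5 cost=20
9. q=(26,4) nearest=3 d=12 new=(18,5) → add node 7 parent=3 cost=16
10. q=(27,25) nearest=6 d=10 new=(21,21) → add node 8 parent=6 cost=24
11. q=(16,13) nearest=5 d=3 new=(16,13) → add node 9 parent=5 cost=19
12. q=(28,6) nearest=7 d=10 new=(22,6) → add node 10 parent=7 cost=20
13. q=(0,23) nearest=5 d=13 new=(9,17) → add node 11 parent=5 cost=20
14. q=(18,4) nearest=7 d=1 new=(18,4) → add node 12 parent=7 cost=17

Node count: 13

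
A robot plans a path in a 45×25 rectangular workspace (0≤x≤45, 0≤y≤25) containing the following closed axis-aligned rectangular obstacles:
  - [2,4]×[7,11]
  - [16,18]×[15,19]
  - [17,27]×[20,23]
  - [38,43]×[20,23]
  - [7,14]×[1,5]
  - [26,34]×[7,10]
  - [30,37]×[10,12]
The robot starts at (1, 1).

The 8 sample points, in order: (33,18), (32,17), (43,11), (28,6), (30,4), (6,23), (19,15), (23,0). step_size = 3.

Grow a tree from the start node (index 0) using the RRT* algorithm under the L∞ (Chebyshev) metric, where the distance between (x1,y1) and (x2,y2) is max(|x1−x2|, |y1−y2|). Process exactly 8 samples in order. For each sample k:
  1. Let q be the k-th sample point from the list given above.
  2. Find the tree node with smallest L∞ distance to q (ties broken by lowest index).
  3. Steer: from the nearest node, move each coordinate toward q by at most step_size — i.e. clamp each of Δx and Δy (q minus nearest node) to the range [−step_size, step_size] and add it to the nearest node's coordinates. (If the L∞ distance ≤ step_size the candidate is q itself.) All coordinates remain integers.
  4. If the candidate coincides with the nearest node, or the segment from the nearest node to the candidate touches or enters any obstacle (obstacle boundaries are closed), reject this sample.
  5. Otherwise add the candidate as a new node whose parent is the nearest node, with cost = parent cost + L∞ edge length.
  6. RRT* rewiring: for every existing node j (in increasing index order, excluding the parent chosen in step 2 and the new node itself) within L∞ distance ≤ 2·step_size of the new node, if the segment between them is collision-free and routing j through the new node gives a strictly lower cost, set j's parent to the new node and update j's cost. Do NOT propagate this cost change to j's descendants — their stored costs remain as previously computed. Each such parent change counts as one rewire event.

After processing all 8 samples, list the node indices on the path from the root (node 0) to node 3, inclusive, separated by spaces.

1. q=(33,18) nearest=0 d=32 new=(4,4) → add node 1 parent=0 cost=3
2. q=(32,17) nearest=1 d=28 new=(7,7) → add node 2 parent=1 cost=6
3. q=(43,11) nearest=2 d=36 new=(10,10) → add node 3 parent=2 cost=9
4. q=(28,6) nearest=3 d=18 new=(13,7) → add node 4 parent=3 cost=12
5. q=(30,4) nearest=4 d=17 new=(16,4) → add node 5 parent=4 cost=15
6. q=(6,23) nearest=3 d=13 new=(7,13) → add node 6 parent=3 cost=12
7. q=(19,15) nearest=4 d=8 new=(16,10) → add node 7 parent=4 cost=15
8. q=(23,0) nearest=5 d=7 new=(19,1) → add node 8 parent=5 cost=18

Path: 0 1 2 3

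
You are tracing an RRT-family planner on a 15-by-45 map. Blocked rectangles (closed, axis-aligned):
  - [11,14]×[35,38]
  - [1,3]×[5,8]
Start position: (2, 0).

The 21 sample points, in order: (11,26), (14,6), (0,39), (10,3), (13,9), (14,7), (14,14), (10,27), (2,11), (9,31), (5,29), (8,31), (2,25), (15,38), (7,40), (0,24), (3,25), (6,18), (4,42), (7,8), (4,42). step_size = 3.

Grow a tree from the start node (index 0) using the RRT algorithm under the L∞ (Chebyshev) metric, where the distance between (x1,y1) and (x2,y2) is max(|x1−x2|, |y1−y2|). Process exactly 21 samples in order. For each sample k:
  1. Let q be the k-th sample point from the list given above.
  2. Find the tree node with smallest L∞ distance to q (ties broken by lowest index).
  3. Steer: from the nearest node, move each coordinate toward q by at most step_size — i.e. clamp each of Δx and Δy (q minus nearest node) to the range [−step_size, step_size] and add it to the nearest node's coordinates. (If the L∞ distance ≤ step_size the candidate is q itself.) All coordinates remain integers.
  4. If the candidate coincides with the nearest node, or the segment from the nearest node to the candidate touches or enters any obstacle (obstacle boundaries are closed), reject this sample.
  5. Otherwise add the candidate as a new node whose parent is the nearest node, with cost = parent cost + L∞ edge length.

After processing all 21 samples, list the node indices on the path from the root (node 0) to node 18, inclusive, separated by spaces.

1. q=(11,26) nearest=0 d=26 new=(5,3) → add node 1 parent=0 cost=3
2. q=(14,6) nearest=1 d=9 new=(8,6) → add node 2 parent=1 cost=6
3. q=(0,39) nearest=2 d=33 new=(5,9) → add node 3 parent=2 cost=9
4. q=(10,3) nearest=2 d=3 new=(10,3) → add node 4 parent=2 cost=9
5. q=(13,9) nearest=2 d=5 new=(11,9) → add node 5 parent=2 cost=9
6. q=(14,7) nearest=5 d=3 new=(14,7) → add node 6 parent=5 cost=12
7. q=(14,14) nearest=5 d=5 new=(14,12) → add node 7 parent=5 cost=12
8. q=(10,27) nearest=7 d=15 new=(11,15) → add node 8 parent=7 cost=15
9. q=(2,11) nearest=3 d=3 new=(2,11) → add node 9 parent=3 cost=12
10. q=(9,31) nearest=8 d=16 new=(9,18) → add node 10 parent=8 cost=18
11. q=(5,29) nearest=10 d=11 new=(6,21) → add node 11 parent=10 cost=21
12. q=(8,31) nearest=11 d=10 new=(8,24) → add node 12 parent=11 cost=24
13. q=(2,25) nearest=11 d=4 new=(3,24) → add node 13 parent=11 cost=24
14. q=(15,38) nearest=12 d=14 new=(11,27) → add node 14 parent=12 cost=27
15. q=(7,40) nearest=14 d=13 new=(8,30) → add node 15 parent=14 cost=30
16. q=(0,24) nearest=13 d=3 new=(0,24) → add node 16 parent=13 cost=27
17. q=(3,25) nearest=13 d=1 new=(3,25) → add node 17 parent=13 cost=25
18. q=(6,18) nearest=10 d=3 new=(6,18) → add node 18 parent=10 cost=21
19. q=(4,42) nearest=15 d=12 new=(5,33) → add node 19 parent=15 cost=33
20. q=(7,8) nearest=2 d=2 new=(7,8) → add node 20 parent=2 cost=8
21. q=(4,42) nearest=19 d=9 new=(4,36) → add node 21 parent=19 cost=36

Path: 0 1 2 5 7 8 10 18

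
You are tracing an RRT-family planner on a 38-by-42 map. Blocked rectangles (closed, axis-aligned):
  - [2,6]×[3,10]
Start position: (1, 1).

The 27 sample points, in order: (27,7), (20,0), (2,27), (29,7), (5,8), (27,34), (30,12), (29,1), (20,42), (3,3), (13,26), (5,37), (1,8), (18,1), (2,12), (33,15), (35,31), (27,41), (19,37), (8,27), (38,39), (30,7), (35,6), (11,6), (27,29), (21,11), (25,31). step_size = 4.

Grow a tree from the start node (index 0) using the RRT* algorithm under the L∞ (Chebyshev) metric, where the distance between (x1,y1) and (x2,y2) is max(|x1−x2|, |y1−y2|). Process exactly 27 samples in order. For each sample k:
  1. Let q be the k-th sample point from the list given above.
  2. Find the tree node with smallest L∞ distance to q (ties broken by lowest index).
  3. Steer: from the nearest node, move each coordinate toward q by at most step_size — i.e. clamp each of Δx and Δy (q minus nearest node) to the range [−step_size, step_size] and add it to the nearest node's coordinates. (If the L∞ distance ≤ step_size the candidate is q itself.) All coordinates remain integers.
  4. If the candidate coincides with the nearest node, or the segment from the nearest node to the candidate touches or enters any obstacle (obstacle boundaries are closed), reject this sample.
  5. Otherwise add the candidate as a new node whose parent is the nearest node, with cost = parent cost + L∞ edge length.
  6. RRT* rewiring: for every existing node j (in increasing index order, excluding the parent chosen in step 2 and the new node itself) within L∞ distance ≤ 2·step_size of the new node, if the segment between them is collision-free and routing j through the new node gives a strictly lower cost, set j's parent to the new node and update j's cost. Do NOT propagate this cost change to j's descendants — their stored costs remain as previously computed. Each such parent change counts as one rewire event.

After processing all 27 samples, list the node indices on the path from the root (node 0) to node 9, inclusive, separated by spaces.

Path: 0 9

1. q=(27,7) nearest=0 d=26 new=(5,5) → blocked by [2,6]×[3,10], reject
2. q=(20,0) nearest=0 d=19 new=(5,0) → add node 1 parent=0 cost=4
3. q=(2,27) nearest=0 d=26 new=(2,5) → blocked by [2,6]×[3,10], reject
4. q=(29,7) nearest=1 d=24 new=(9,4) → add node 2 parent=1 cost=8
5. q=(5,8) nearest=2 d=4 new=(5,8) → blocked by [2,6]×[3,10], reject
6. q=(27,34) nearest=2 d=30 new=(13,8) → add node 3 parent=2 cost=12
7. q=(30,12) nearest=3 d=17 new=(17,12) → add node 4 parent=3 cost=16
8. q=(29,1) nearest=4 d=12 new=(21,8) → add node 5 parent=4 cost=20
9. q=(20,42) nearest=4 d=30 new=(20,16) → add node 6 parent=4 cost=20
10. q=(3,3) nearest=0 d=2 new=(3,3) → blocked by [2,6]×[3,10], reject
11. q=(13,26) nearest=6 d=10 new=(16,20) → add node 7 parent=6 cost=24
12. q=(5,37) nearest=7 d=17 new=(12,24) → add node 8 parent=7 cost=28
13. q=(1,8) nearest=0 d=7 new=(1,5) → add node 9 parent=0 cost=4
14. q=(18,1) nearest=3 d=7 new=(17,4) → add node 10 parent=3 cost=16
15. q=(2,12) nearest=9 d=7 new=(2,9) → blocked by [2,6]×[3,10], reject
16. q=(33,15) nearest=5 d=12 new=(25,12) → add node 11 parent=5 cost=24
17. q=(35,31) nearest=6 d=15 new=(24,20) → add node 12 parent=6 cost=24
18. q=(27,41) nearest=8 d=17 new=(16,28) → add node 13 parent=8 cost=32
19. q=(19,37) nearest=13 d=9 new=(19,32) → add node 14 parent=13 cost=36
20. q=(8,27) nearest=8 d=4 new=(8,27) → add node 15 parent=8 cost=32
21. q=(38,39) nearest=12 d=19 new=(28,24) → add node 16 parent=12 cost=28
22. q=(30,7) nearest=11 d=5 new=(29,8) → add node 17 parent=11 cost=28
23. q=(35,6) nearest=17 d=6 new=(33,6) → add node 18 parent=17 cost=32
24. q=(11,6) nearest=2 d=2 new=(11,6) → add node 19 parent=2 cost=10
25. q=(27,29) nearest=16 d=5 new=(27,28) → add node 20 parent=16 cost=32
26. q=(21,11) nearest=5 d=3 new=(21,11) → add node 21 parent=5 cost=23
27. q=(25,31) nearest=20 d=3 new=(25,31) → add node 22 parent=20 cost=35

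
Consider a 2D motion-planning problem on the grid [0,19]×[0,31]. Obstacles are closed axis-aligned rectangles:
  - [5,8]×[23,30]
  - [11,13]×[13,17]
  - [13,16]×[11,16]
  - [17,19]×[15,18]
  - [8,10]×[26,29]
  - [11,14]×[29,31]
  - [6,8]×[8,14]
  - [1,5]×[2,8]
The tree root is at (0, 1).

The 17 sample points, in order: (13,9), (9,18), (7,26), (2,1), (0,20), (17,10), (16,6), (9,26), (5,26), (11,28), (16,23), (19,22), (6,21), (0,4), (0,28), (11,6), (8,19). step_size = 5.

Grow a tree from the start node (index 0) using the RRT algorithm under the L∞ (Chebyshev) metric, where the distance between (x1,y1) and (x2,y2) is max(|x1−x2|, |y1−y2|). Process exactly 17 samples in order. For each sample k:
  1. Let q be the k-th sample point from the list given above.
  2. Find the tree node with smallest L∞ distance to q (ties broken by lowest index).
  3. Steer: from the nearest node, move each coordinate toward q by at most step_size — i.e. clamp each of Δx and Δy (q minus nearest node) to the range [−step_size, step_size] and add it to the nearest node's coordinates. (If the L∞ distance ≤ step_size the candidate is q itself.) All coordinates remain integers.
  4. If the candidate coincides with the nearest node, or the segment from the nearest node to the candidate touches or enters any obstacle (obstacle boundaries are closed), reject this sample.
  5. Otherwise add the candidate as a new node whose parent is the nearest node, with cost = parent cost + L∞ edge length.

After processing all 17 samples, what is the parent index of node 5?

Parent of node 5: 4

1. q=(13,9) nearest=0 d=13 new=(5,6) → blocked by [1,5]×[2,8], reject
2. q=(9,18) nearest=0 d=17 new=(5,6) → blocked by [1,5]×[2,8], reject
3. q=(7,26) nearest=0 d=25 new=(5,6) → blocked by [1,5]×[2,8], reject
4. q=(2,1) nearest=0 d=2 new=(2,1) → add node 1 parent=0 cost=2
5. q=(0,20) nearest=0 d=19 new=(0,6) → add node 2 parent=0 cost=5
6. q=(17,10) nearest=1 d=15 new=(7,6) → blocked by [1,5]×[2,8], reject
7. q=(16,6) nearest=1 d=14 new=(7,6) → blocked by [1,5]×[2,8], reject
8. q=(9,26) nearest=2 d=20 new=(5,11) → blocked by [1,5]×[2,8], reject
9. q=(5,26) nearest=2 d=20 new=(5,11) → blocked by [1,5]×[2,8], reject
10. q=(11,28) nearest=2 d=22 new=(5,11) → blocked by [1,5]×[2,8], reject
11. q=(16,23) nearest=2 d=17 new=(5,11) → blocked by [1,5]×[2,8], reject
12. q=(19,22) nearest=2 d=19 new=(5,11) → blocked by [1,5]×[2,8], reject
13. q=(6,21) nearest=2 d=15 new=(5,11) → blocked by [1,5]×[2,8], reject
14. q=(0,4) nearest=2 d=2 new=(0,4) → add node 3 parent=2 cost=7
15. q=(0,28) nearest=2 d=22 new=(0,11) → add node 4 parent=2 cost=10
16. q=(11,6) nearest=1 d=9 new=(7,6) → blocked by [1,5]×[2,8], reject
17. q=(8,19) nearest=4 d=8 new=(5,16) → add node 5 parent=4 cost=15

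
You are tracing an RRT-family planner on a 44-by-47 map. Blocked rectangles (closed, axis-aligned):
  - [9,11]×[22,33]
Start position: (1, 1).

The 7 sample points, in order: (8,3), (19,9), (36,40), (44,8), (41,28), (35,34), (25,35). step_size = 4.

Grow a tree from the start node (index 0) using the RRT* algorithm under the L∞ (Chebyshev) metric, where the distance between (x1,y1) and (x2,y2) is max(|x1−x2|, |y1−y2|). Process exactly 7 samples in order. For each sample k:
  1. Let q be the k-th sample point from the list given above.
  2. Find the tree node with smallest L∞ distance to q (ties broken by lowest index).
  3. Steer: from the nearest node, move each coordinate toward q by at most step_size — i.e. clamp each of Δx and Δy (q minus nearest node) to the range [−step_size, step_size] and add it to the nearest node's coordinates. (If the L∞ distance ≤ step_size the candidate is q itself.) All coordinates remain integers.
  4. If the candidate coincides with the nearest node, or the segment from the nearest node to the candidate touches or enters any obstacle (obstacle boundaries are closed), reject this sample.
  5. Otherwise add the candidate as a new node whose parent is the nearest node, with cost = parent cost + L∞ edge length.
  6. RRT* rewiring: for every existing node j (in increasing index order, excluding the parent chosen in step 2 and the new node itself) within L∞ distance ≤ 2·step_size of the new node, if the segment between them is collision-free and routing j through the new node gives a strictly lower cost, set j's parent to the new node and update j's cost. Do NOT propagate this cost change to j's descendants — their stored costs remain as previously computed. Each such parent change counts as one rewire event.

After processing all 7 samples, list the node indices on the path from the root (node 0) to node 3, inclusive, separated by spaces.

Path: 0 1 2 3

1. q=(8,3) nearest=0 d=7 new=(5,3) → add node 1 parent=0 cost=4
2. q=(19,9) nearest=1 d=14 new=(9,7) → add node 2 parent=1 cost=8
3. q=(36,40) nearest=2 d=33 new=(13,11) → add node 3 parent=2 cost=12
4. q=(44,8) nearest=3 d=31 new=(17,8) → add node 4 parent=3 cost=16
5. q=(41,28) nearest=4 d=24 new=(21,12) → add node 5 parent=4 cost=20
6. q=(35,34) nearest=5 d=22 new=(25,16) → add node 6 parent=5 cost=24
7. q=(25,35) nearest=6 d=19 new=(25,20) → add node 7 parent=6 cost=28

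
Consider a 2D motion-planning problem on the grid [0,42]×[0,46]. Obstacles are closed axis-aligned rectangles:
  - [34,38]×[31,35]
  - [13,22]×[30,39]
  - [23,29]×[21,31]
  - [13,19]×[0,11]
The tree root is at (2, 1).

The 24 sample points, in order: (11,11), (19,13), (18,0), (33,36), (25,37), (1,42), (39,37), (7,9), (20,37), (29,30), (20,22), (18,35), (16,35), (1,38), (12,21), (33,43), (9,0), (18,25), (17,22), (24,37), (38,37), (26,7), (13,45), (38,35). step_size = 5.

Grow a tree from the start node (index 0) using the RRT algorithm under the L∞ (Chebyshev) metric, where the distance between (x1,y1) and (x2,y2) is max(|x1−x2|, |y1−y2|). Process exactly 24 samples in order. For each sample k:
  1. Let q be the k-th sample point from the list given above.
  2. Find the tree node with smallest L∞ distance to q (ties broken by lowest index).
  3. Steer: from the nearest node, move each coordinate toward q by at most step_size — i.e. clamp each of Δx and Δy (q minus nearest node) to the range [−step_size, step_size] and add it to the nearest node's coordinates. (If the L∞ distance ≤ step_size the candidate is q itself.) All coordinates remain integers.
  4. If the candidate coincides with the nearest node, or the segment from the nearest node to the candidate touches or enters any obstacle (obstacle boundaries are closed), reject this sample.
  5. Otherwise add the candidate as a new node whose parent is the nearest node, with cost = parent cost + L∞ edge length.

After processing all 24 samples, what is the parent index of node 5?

1. q=(11,11) nearest=0 d=10 new=(7,6) → add node 1 parent=0 cost=5
2. q=(19,13) nearest=1 d=12 new=(12,11) → add node 2 parent=1 cost=10
3. q=(18,0) nearest=1 d=11 new=(12,1) → add node 3 parent=1 cost=10
4. q=(33,36) nearest=2 d=25 new=(17,16) → add node 4 parent=2 cost=15
5. q=(25,37) nearest=4 d=21 new=(22,21) → add node 5 parent=4 cost=20
6. q=(1,42) nearest=5 d=21 new=(17,26) → add node 6 parent=5 cost=25
7. q=(39,37) nearest=5 d=17 new=(27,26) → blocked by [23,29]×[21,31], reject
8. q=(7,9) nearest=1 d=3 new=(7,9) → add node 7 parent=1 cost=8
9. q=(20,37) nearest=6 d=11 new=(20,31) → blocked by [13,22]×[30,39], reject
10. q=(29,30) nearest=5 d=9 new=(27,26) → blocked by [23,29]×[21,31], reject
11. q=(20,22) nearest=5 d=2 new=(20,22) → add node 8 parent=5 cost=22
12. q=(18,35) nearest=6 d=9 new=(18,31) → blocked by [13,22]×[30,39], reject
13. q=(16,35) nearest=6 d=9 new=(16,31) → blocked by [13,22]×[30,39], reject
14. q=(1,38) nearest=6 d=16 new=(12,31) → blocked by [13,22]×[30,39], reject
15. q=(12,21) nearest=4 d=5 new=(12,21) → add node 9 parent=4 cost=20
16. q=(33,43) nearest=6 d=17 new=(22,31) → blocked by [13,22]×[30,39], reject
17. q=(9,0) nearest=3 d=3 new=(9,0) → add node 10 parent=3 cost=13
18. q=(18,25) nearest=6 d=1 new=(18,25) → add node 11 parent=6 cost=26
19. q=(17,22) nearest=8 d=3 new=(17,22) → add node 12 parent=8 cost=25
20. q=(24,37) nearest=6 d=11 new=(22,31) → blocked by [13,22]×[30,39], reject
21. q=(38,37) nearest=5 d=16 new=(27,26) → blocked by [23,29]×[21,31], reject
22. q=(26,7) nearest=4 d=9 new=(22,11) → add node 13 parent=4 cost=20
23. q=(13,45) nearest=6 d=19 new=(13,31) → blocked by [13,22]×[30,39], reject
24. q=(38,35) nearest=5 d=16 new=(27,26) → blocked by [23,29]×[21,31], reject

Parent of node 5: 4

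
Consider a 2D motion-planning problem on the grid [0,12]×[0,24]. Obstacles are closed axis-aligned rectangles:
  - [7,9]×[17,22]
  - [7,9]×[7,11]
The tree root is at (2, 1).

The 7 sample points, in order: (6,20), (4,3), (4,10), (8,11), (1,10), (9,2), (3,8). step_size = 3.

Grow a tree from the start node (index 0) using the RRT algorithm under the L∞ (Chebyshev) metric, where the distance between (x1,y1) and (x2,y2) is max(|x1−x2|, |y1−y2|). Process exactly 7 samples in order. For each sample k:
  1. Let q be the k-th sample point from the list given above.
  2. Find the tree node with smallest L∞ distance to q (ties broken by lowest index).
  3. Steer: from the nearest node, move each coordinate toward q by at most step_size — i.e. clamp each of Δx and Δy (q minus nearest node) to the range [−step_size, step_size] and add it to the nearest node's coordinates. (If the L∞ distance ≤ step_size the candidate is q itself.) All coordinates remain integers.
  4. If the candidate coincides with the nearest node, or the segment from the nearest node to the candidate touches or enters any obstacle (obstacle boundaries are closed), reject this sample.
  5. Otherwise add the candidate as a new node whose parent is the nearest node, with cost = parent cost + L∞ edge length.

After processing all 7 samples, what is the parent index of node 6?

Parent of node 6: 3

1. q=(6,20) nearest=0 d=19 new=(5,4) → add node 1 parent=0 cost=3
2. q=(4,3) nearest=1 d=1 new=(4,3) → add node 2 parent=1 cost=4
3. q=(4,10) nearest=1 d=6 new=(4,7) → add node 3 parent=1 cost=6
4. q=(8,11) nearest=3 d=4 new=(7,10) → blocked by [7,9]×[7,11], reject
5. q=(1,10) nearest=3 d=3 new=(1,10) → add node 4 parent=3 cost=9
6. q=(9,2) nearest=1 d=4 new=(8,2) → add node 5 parent=1 cost=6
7. q=(3,8) nearest=3 d=1 new=(3,8) → add node 6 parent=3 cost=7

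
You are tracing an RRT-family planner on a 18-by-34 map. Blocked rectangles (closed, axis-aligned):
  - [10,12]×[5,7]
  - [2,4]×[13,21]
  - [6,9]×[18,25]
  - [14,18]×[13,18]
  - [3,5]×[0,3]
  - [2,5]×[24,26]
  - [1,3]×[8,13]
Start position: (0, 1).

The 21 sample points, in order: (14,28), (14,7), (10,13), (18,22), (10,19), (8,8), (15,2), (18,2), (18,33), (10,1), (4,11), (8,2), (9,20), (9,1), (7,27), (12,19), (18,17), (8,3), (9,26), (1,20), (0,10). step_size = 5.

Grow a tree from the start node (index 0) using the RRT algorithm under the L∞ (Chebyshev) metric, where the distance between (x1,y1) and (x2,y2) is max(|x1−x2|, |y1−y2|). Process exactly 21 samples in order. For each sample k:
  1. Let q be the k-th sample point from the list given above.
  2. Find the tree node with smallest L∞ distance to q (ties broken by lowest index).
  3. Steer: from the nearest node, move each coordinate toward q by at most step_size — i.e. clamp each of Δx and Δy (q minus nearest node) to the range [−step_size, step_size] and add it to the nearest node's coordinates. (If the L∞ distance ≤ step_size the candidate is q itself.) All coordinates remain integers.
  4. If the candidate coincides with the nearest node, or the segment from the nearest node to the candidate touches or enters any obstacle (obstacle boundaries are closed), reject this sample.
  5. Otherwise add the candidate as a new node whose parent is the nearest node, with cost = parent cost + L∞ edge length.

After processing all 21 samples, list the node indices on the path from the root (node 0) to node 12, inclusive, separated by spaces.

1. q=(14,28) nearest=0 d=27 new=(5,6) → add node 1 parent=0 cost=5
2. q=(14,7) nearest=1 d=9 new=(10,7) → blocked by [10,12]×[5,7], reject
3. q=(10,13) nearest=1 d=7 new=(10,11) → add node 2 parent=1 cost=10
4. q=(18,22) nearest=2 d=11 new=(15,16) → blocked by [14,18]×[13,18], reject
5. q=(10,19) nearest=2 d=8 new=(10,16) → add node 3 parent=2 cost=15
6. q=(8,8) nearest=1 d=3 new=(8,8) → add node 4 parent=1 cost=8
7. q=(15,2) nearest=4 d=7 new=(13,3) → blocked by [10,12]×[5,7], reject
8. q=(18,2) nearest=2 d=9 new=(15,6) → add node 5 parent=2 cost=15
9. q=(18,33) nearest=3 d=17 new=(15,21) → add node 6 parent=3 cost=20
10. q=(10,1) nearest=1 d=5 new=(10,1) → add node 7 parent=1 cost=10
11. q=(4,11) nearest=4 d=4 new=(4,11) → add node 8 parent=4 cost=12
12. q=(8,2) nearest=7 d=2 new=(8,2) → add node 9 parent=7 cost=12
13. q=(9,20) nearest=3 d=4 new=(9,20) → blocked by [6,9]×[18,25], reject
14. q=(9,1) nearest=7 d=1 new=(9,1) → add node 10 parent=7 cost=11
15. q=(7,27) nearest=6 d=8 new=(10,26) → add node 11 parent=6 cost=25
16. q=(12,19) nearest=3 d=3 new=(12,19) → add node 12 parent=3 cost=18
17. q=(18,17) nearest=6 d=4 new=(18,17) → blocked by [14,18]×[13,18], reject
18. q=(8,3) nearest=9 d=1 new=(8,3) → add node 13 parent=9 cost=13
19. q=(9,26) nearest=11 d=1 new=(9,26) → add node 14 parent=11 cost=26
20. q=(1,20) nearest=14 d=8 new=(4,21) → blocked by [2,4]×[13,21], reject
21. q=(0,10) nearest=8 d=4 new=(0,10) → blocked by [1,3]×[8,13], reject

Path: 0 1 2 3 12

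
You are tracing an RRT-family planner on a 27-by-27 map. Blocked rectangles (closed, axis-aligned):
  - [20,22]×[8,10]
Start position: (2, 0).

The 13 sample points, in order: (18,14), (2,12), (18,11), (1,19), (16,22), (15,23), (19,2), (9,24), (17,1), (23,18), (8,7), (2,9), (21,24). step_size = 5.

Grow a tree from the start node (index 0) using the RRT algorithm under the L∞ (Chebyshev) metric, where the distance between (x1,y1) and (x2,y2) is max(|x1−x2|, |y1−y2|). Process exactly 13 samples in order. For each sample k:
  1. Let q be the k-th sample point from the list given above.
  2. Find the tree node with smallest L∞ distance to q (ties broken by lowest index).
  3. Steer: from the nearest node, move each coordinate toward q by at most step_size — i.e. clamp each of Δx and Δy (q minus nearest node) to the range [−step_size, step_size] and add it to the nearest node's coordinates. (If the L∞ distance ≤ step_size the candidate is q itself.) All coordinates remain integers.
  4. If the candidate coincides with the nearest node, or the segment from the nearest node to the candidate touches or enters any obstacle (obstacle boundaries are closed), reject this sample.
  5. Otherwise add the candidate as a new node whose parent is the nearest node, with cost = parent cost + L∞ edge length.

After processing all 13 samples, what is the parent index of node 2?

1. q=(18,14) nearest=0 d=16 new=(7,5) → add node 1 parent=0 cost=5
2. q=(2,12) nearest=1 d=7 new=(2,10) → add node 2 parent=1 cost=10
3. q=(18,11) nearest=1 d=11 new=(12,10) → add node 3 parent=1 cost=10
4. q=(1,19) nearest=2 d=9 new=(1,15) → add node 4 parent=2 cost=15
5. q=(16,22) nearest=3 d=12 new=(16,15) → add node 5 parent=3 cost=15
6. q=(15,23) nearest=5 d=8 new=(15,20) → add node 6 parent=5 cost=20
7. q=(19,2) nearest=3 d=8 new=(17,5) → add node 7 parent=3 cost=15
8. q=(9,24) nearest=6 d=6 new=(10,24) → add node 8 parent=6 cost=25
9. q=(17,1) nearest=7 d=4 new=(17,1) → add node 9 parent=7 cost=19
10. q=(23,18) nearest=5 d=7 new=(21,18) → add node 10 parent=5 cost=20
11. q=(8,7) nearest=1 d=2 new=(8,7) → add node 11 parent=1 cost=7
12. q=(2,9) nearest=2 d=1 new=(2,9) → add node 12 parent=2 cost=11
13. q=(21,24) nearest=6 d=6 new=(20,24) → add node 13 parent=6 cost=25

Parent of node 2: 1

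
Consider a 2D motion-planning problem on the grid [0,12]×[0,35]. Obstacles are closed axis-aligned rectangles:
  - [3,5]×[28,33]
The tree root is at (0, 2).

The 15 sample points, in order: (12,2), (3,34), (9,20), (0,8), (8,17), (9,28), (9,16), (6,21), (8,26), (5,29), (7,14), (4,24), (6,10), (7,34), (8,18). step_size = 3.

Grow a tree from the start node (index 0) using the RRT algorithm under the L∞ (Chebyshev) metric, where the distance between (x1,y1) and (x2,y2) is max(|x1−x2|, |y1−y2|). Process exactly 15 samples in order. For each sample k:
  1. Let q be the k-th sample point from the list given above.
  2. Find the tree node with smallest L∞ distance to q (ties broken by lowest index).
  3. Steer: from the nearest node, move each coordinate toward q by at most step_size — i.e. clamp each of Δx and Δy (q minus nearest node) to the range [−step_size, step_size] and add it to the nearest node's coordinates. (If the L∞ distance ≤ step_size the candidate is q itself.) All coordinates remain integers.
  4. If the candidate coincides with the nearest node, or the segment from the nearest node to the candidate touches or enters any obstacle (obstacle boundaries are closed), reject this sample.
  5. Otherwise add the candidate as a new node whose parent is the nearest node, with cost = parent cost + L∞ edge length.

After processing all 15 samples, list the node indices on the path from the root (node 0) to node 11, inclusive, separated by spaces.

1. q=(12,2) nearest=0 d=12 new=(3,2) → add node 1 parent=0 cost=3
2. q=(3,34) nearest=0 d=32 new=(3,5) → add node 2 parent=0 cost=3
3. q=(9,20) nearest=2 d=15 new=(6,8) → add node 3 parent=2 cost=6
4. q=(0,8) nearest=2 d=3 new=(0,8) → add node 4 parent=2 cost=6
5. q=(8,17) nearest=3 d=9 new=(8,11) → add node 5 parent=3 cost=9
6. q=(9,28) nearest=5 d=17 new=(9,14) → add node 6 parent=5 cost=12
7. q=(9,16) nearest=6 d=2 new=(9,16) → add node 7 parent=6 cost=14
8. q=(6,21) nearest=7 d=5 new=(6,19) → add node 8 parent=7 cost=17
9. q=(8,26) nearest=8 d=7 new=(8,22) → add node 9 parent=8 cost=20
10. q=(5,29) nearest=9 d=7 new=(5,25) → add node 10 parent=9 cost=23
11. q=(7,14) nearest=6 d=2 new=(7,14) → add node 11 parent=6 cost=14
12. q=(4,24) nearest=10 d=1 new=(4,24) → add node 12 parent=10 cost=24
13. q=(6,10) nearest=3 d=2 new=(6,10) → add node 13 parent=3 cost=8
14. q=(7,34) nearest=10 d=9 new=(7,28) → add node 14 parent=10 cost=26
15. q=(8,18) nearest=7 d=2 new=(8,18) → add node 15 parent=7 cost=16

Path: 0 2 3 5 6 11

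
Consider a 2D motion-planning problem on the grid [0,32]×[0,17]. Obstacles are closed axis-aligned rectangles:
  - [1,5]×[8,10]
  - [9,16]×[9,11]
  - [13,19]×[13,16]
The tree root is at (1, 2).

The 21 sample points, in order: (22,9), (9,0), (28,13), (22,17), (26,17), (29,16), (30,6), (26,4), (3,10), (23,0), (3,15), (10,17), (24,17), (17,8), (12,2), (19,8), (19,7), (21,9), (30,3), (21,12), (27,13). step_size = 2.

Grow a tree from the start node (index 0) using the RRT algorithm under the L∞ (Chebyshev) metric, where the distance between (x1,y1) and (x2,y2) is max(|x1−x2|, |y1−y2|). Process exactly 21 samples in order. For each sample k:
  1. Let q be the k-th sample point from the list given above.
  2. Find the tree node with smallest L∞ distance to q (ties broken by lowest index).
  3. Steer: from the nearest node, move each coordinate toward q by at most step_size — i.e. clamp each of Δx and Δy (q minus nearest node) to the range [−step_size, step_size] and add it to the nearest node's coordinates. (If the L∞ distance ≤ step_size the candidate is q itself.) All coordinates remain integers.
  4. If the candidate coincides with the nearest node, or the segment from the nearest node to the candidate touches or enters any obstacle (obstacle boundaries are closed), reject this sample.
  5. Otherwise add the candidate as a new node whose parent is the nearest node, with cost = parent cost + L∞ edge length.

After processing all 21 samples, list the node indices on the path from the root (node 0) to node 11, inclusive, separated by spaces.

1. q=(22,9) nearest=0 d=21 new=(3,4) → add node 1 parent=0 cost=2
2. q=(9,0) nearest=1 d=6 new=(5,2) → add node 2 parent=1 cost=4
3. q=(28,13) nearest=2 d=23 new=(7,4) → add node 3 parent=2 cost=6
4. q=(22,17) nearest=3 d=15 new=(9,6) → add node 4 parent=3 cost=8
5. q=(26,17) nearest=4 d=17 new=(11,8) → add node 5 parent=4 cost=10
6. q=(29,16) nearest=5 d=18 new=(13,10) → blocked by [9,16]×[9,11], reject
7. q=(30,6) nearest=5 d=19 new=(13,6) → add node 6 parent=5 cost=12
8. q=(26,4) nearest=6 d=13 new=(15,4) → add node 7 parent=6 cost=14
9. q=(3,10) nearest=1 d=6 new=(3,6) → add node 8 parent=1 cost=4
10. q=(23,0) nearest=7 d=8 new=(17,2) → add node 9 parent=7 cost=16
11. q=(3,15) nearest=5 d=8 new=(9,10) → blocked by [9,16]×[9,11], reject
12. q=(10,17) nearest=5 d=9 new=(10,10) → blocked by [9,16]×[9,11], reject
13. q=(24,17) nearest=6 d=11 new=(15,8) → add node 10 parent=6 cost=14
14. q=(17,8) nearest=10 d=2 new=(17,8) → add node 11 parent=10 cost=16
15. q=(12,2) nearest=7 d=3 new=(13,2) → add node 12 parent=7 cost=16
16. q=(19,8) nearest=11 d=2 new=(19,8) → add node 13 parent=11 cost=18
17. q=(19,7) nearest=13 d=1 new=(19,7) → add node 14 parent=13 cost=19
18. q=(21,9) nearest=13 d=2 new=(21,9) → add node 15 parent=13 cost=20
19. q=(30,3) nearest=15 d=9 new=(23,7) → add node 16 parent=15 cost=22
20. q=(21,12) nearest=15 d=3 new=(21,11) → add node 17 parent=15 cost=22
21. q=(27,13) nearest=15 d=6 new=(23,11) → add node 18 parent=15 cost=22

Path: 0 1 2 3 4 5 6 10 11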